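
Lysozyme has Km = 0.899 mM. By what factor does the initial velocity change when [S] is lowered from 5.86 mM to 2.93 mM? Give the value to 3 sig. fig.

0.883

The fractional saturations are [S]/(Km+[S]) = 5.86/6.759 = 0.8670 and 2.93/3.829 = 0.7652.
v₂/v₁ is just their ratio: 0.7652/0.8670 = 0.883.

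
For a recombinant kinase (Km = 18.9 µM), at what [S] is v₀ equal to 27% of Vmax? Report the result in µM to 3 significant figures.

v/Vmax = [S]/(Km+[S]) = 0.27, so [S] = Km·0.27/(1 − 0.27) = 18.9 × 0.3699.
[S] = 6.99 µM.

6.99 µM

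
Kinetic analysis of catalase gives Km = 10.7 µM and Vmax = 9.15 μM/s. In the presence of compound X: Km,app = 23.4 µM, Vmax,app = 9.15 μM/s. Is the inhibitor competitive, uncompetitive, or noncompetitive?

competitive

Km increases (10.7 → 23.4 µM) while Vmax is unchanged — the hallmark of competitive inhibition.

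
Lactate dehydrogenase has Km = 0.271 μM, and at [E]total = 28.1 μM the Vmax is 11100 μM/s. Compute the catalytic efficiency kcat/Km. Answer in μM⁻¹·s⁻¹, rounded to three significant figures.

1460 μM⁻¹·s⁻¹

kcat = Vmax/[E]total = 11100/28.1 = 395 s⁻¹.
kcat/Km = 395/0.271 = 1460 μM⁻¹·s⁻¹.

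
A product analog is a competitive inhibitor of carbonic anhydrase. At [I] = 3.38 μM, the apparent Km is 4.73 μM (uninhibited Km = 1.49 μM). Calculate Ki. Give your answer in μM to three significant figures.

1.55 μM

Competitive: Km,app = α·Km with α = 1 + [I]/Ki.
α = Km,app/Km = 4.73/1.49 = 3.174.
Since α = 1 + [I]/Ki, [I]/Ki = 3.174 − 1 = 2.174 and Ki = 3.38/2.174 = 1.55 μM.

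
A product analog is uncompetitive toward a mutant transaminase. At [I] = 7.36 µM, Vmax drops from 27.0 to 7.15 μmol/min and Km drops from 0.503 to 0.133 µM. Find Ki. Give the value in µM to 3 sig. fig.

2.65 µM

Uncompetitive: Vmax,app = Vmax/α (and Km,app = Km/α) with α = 1 + [I]/Ki.
α = Vmax/Vmax,app = 27.0/7.15 = 3.776.
Since α = 1 + [I]/Ki, [I]/Ki = 3.776 − 1 = 2.776 and Ki = 7.36/2.776 = 2.65 µM.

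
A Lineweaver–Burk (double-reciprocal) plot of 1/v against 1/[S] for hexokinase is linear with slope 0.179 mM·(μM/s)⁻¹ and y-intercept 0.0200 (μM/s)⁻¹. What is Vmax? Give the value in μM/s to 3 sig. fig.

The y-intercept of a Lineweaver–Burk plot equals 1/Vmax, so Vmax = 1/0.0200 = 50.0 μM/s.

50.0 μM/s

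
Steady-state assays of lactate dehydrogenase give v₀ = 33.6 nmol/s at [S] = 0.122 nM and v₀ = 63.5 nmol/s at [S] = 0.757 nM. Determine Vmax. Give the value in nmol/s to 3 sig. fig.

In reciprocal form, 1/v = (Km/Vmax)·(1/[S]) + 1/Vmax. The two points give (1/[S], 1/v) = (8.197, 0.02976) and (1.321, 0.01575).
Slope = (0.02976 − 0.01575)/(8.197 − 1.321) = 0.002038; intercept = 0.02976 − 0.002038×8.197 = 0.01306.
Vmax = 1/intercept = 76.6 nmol/s; Km = slope × Vmax = 0.002038 × 76.6 = 0.156 nM.

76.6 nmol/s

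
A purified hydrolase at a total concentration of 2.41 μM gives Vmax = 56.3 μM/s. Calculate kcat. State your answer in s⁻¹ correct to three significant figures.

23.4 s⁻¹

kcat = Vmax/[E]total = 56.3 μM/s / 2.41 μM = 23.4 s⁻¹.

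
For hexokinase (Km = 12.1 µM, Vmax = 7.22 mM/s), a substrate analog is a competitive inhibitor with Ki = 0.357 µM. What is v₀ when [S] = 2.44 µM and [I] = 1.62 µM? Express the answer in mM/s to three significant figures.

0.254 mM/s

α = 1 + [I]/Ki = 1 + 1.62/0.357 = 5.538.
For a competitive inhibitor, Vmax is unchanged and the apparent Km becomes α·Km: Km,app = 67.0 µM, Vmax,app = 7.22 mM/s.
v = Vmax,app·[S]/(Km,app + [S]) = 7.22 × 2.44/(67.0 + 2.44) = 0.254 mM/s.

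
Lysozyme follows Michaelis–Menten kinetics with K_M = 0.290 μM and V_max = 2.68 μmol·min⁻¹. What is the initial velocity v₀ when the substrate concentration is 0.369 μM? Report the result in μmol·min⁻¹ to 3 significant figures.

[S]/(Km+[S]) = 0.369/0.6590 = 0.5599, the fractional saturation.
v = 0.5599 × Vmax = 0.5599 × 2.68 = 1.50 μmol·min⁻¹.

1.50 μmol·min⁻¹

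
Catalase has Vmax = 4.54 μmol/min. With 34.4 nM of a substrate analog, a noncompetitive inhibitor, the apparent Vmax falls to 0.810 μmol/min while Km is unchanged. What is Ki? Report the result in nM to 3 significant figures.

7.47 nM

Noncompetitive: Vmax,app = Vmax/α with α = 1 + [I]/Ki.
α = Vmax/Vmax,app = 4.54/0.810 = 5.605.
Since α = 1 + [I]/Ki, [I]/Ki = 5.605 − 1 = 4.605 and Ki = 34.4/4.605 = 7.47 nM.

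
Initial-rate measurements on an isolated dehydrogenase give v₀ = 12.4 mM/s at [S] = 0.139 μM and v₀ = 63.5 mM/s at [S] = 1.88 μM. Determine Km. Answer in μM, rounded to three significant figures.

In reciprocal form, 1/v = (Km/Vmax)·(1/[S]) + 1/Vmax. The two points give (1/[S], 1/v) = (7.194, 0.08065) and (0.5319, 0.01575).
Slope = (0.08065 − 0.01575)/(7.194 − 0.5319) = 0.009741; intercept = 0.08065 − 0.009741×7.194 = 0.01057.
Vmax = 1/intercept = 94.6 mM/s; Km = slope × Vmax = 0.009741 × 94.6 = 0.922 μM.

0.922 μM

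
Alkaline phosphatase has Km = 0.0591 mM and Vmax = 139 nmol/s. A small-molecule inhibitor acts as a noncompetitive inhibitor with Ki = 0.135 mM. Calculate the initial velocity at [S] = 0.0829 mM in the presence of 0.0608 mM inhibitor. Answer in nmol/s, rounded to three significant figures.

α = 1 + [I]/Ki = 1 + 0.0608/0.135 = 1.450.
For a noncompetitive inhibitor, Vmax is reduced to Vmax/α while Km is unchanged: Km,app = 0.0591 mM, Vmax,app = 95.8 nmol/s.
v = Vmax,app·[S]/(Km,app + [S]) = 95.8 × 0.0829/(0.0591 + 0.0829) = 56.0 nmol/s.

56.0 nmol/s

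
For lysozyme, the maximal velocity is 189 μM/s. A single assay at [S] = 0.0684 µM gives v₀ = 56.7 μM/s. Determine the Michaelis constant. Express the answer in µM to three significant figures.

v/Vmax = 56.7/189 = 0.3000 = [S]/(Km+[S]).
So Km + [S] = [S]/0.3000 = 0.2280 µM, giving Km = 0.2280 − 0.0684 = 0.160 µM.

0.160 µM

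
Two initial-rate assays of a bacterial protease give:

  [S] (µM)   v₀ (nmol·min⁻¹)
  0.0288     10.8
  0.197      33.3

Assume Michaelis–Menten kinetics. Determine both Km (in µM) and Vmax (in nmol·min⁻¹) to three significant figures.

From v = Vmax[S]/(Km+[S]), each point gives Vmax = v(Km+[S])/[S].
Equating: 10.8(Km+0.0288)/0.0288 = 33.3(Km+0.197)/0.197.
375.0·Km + 10.8 = 169.0·Km + 33.3, so (375.0 − 169.0)·Km = 33.3 − 10.8.
Km = 22.50/206.0 = 0.109 µM; then Vmax = 10.8(0.109+0.0288)/0.0288 = 51.8 nmol·min⁻¹.

Km = 0.109 µM; Vmax = 51.8 nmol·min⁻¹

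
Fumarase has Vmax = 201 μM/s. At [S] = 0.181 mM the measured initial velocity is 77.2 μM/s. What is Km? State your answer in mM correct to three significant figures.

From v = Vmax[S]/(Km+[S]), Km = [S](Vmax − v)/v.
Km = 0.181 × (201 − 77.2) / 77.2 = 22.41/77.2 = 0.290 mM.

0.290 mM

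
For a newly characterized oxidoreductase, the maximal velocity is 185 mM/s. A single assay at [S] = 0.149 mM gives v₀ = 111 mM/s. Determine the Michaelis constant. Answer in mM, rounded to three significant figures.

v/Vmax = 111/185 = 0.6000 = [S]/(Km+[S]).
So Km + [S] = [S]/0.6000 = 0.2483 mM, giving Km = 0.2483 − 0.149 = 0.0993 mM.

0.0993 mM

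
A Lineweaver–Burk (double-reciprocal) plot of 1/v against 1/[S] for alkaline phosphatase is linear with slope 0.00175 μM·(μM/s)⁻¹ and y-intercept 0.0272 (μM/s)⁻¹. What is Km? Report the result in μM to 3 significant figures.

0.0643 μM

y-intercept = 1/Vmax ⇒ Vmax = 36.8 μM/s; slope = Km/Vmax ⇒ Km = slope × Vmax.
Km = 0.00175 × 36.8 = 0.0643 μM.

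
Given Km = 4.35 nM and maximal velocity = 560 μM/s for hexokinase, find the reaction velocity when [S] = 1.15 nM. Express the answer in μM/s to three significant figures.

117 μM/s

v = Vmax·[S]/(Km + [S]) = 560 × 1.15 / (4.35 + 1.15)
  = 644.0 / 5.500 = 117 μM/s.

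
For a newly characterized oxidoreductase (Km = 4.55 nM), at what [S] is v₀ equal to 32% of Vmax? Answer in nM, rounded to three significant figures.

2.14 nM

v/Vmax = [S]/(Km+[S]) = 0.32, so [S] = Km·0.32/(1 − 0.32) = 4.55 × 0.4706.
[S] = 2.14 nM.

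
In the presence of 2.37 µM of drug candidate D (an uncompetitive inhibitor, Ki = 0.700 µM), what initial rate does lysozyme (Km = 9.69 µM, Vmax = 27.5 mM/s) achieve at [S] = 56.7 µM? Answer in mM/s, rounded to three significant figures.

6.04 mM/s

With α = 1 + [I]/Ki = 1 + 2.37/0.700 = 4.386, the uncompetitive rate law is v = (Vmax/α)·[S] / (Km/α + [S]).
v = (27.5/4.386)×56.7 / (9.69/4.386 + 56.7) = 355.5/58.91 = 6.04 mM/s.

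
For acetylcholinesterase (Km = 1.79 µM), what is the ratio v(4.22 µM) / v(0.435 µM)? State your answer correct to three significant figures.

3.59

Since Vmax cancels, v₂/v₁ = [S]₂(Km+[S]₁) / [S]₁(Km+[S]₂).
= 4.22×(1.79+0.435) / (0.435×(1.79+4.22)) = 9.390/2.614 = 3.59.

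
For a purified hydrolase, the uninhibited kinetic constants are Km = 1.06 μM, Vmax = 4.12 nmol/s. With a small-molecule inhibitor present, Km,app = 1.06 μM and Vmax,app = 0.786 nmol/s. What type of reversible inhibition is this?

Vmax decreases (4.12 → 0.786 nmol/s) while Km is unchanged — pure noncompetitive inhibition.

noncompetitive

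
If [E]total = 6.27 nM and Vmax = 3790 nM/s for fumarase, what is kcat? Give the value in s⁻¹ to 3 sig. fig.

kcat = Vmax/[E]total = 3790 nM/s / 6.27 nM = 604 s⁻¹.

604 s⁻¹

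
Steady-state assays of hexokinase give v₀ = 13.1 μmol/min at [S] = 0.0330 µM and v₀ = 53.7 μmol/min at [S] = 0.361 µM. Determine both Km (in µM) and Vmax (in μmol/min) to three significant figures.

In reciprocal form, 1/v = (Km/Vmax)·(1/[S]) + 1/Vmax. The two points give (1/[S], 1/v) = (30.30, 0.07634) and (2.770, 0.01862).
Slope = (0.07634 − 0.01862)/(30.30 − 2.770) = 0.002096; intercept = 0.07634 − 0.002096×30.30 = 0.01282.
Vmax = 1/intercept = 78.0 μmol/min; Km = slope × Vmax = 0.002096 × 78.0 = 0.164 µM.

Km = 0.164 µM; Vmax = 78.0 μmol/min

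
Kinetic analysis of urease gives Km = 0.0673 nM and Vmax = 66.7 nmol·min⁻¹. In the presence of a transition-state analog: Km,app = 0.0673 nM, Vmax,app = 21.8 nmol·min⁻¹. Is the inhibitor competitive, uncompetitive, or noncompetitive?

Vmax decreases (66.7 → 21.8 nmol·min⁻¹) while Km is unchanged — pure noncompetitive inhibition.

noncompetitive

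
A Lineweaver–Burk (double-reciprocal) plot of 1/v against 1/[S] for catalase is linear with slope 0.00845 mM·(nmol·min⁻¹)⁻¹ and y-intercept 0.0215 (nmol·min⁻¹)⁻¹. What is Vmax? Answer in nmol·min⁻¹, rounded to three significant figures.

The y-intercept of a Lineweaver–Burk plot equals 1/Vmax, so Vmax = 1/0.0215 = 46.5 nmol·min⁻¹.

46.5 nmol·min⁻¹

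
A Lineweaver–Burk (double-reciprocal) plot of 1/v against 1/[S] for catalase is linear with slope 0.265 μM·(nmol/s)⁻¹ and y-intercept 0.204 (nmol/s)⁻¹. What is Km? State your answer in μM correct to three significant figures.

1.30 μM

y-intercept = 1/Vmax ⇒ Vmax = 4.90 nmol/s; slope = Km/Vmax ⇒ Km = slope × Vmax.
Km = 0.265 × 4.90 = 1.30 μM.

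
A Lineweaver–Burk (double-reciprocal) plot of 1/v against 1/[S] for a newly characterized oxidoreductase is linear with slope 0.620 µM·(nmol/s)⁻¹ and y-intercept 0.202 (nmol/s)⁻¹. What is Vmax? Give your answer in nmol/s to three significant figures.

The y-intercept of a Lineweaver–Burk plot equals 1/Vmax, so Vmax = 1/0.202 = 4.95 nmol/s.

4.95 nmol/s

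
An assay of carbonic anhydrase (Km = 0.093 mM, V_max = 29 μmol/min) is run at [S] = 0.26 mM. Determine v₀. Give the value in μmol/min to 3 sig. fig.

21.4 μmol/min

v = Vmax·[S]/(Km + [S]) = 29 × 0.26 / (0.093 + 0.26)
  = 7.540 / 0.3530 = 21.4 μmol/min.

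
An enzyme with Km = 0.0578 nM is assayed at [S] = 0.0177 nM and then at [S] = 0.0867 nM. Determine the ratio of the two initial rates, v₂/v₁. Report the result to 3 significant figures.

The fractional saturations are [S]/(Km+[S]) = 0.0177/0.07550 = 0.2344 and 0.0867/0.1445 = 0.6000.
v₂/v₁ is just their ratio: 0.6000/0.2344 = 2.56.

2.56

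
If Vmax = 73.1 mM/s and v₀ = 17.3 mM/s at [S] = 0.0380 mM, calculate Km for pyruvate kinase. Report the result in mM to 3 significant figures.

v/Vmax = 17.3/73.1 = 0.2367 = [S]/(Km+[S]).
So Km + [S] = [S]/0.2367 = 0.1606 mM, giving Km = 0.1606 − 0.0380 = 0.123 mM.

0.123 mM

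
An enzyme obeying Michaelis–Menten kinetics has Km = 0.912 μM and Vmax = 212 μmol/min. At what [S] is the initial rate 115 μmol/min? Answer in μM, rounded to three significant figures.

1.08 μM

Rearranging v = Vmax[S]/(Km+[S]) gives [S] = Km·v/(Vmax − v).
[S] = 0.912 × 115 / (212 − 115) = 104.9/97.00 = 1.08 μM.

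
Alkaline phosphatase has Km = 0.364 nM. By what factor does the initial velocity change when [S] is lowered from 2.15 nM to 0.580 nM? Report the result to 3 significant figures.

0.718

The fractional saturations are [S]/(Km+[S]) = 2.15/2.514 = 0.8552 and 0.580/0.9440 = 0.6144.
v₂/v₁ is just their ratio: 0.6144/0.8552 = 0.718.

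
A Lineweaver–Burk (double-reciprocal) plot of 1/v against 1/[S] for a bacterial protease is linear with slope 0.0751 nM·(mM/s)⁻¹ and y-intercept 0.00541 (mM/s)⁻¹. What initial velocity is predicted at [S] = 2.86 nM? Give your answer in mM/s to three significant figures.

The y-intercept is 1/Vmax, so Vmax = 1/0.00541 = 185 mM/s.
The slope is Km/Vmax, so Km = 0.0751 × 185 = 13.9 nM.
Then v = 185 × 2.86/(13.9 + 2.86) = 31.6 mM/s.

31.6 mM/s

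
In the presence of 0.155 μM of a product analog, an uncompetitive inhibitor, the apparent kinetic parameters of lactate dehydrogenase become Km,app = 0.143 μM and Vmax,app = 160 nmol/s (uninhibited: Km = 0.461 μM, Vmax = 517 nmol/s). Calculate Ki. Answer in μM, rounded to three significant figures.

0.0695 μM

Uncompetitive: Vmax,app = Vmax/α (and Km,app = Km/α) with α = 1 + [I]/Ki.
α = Vmax/Vmax,app = 517/160 = 3.231.
Since α = 1 + [I]/Ki, [I]/Ki = 3.231 − 1 = 2.231 and Ki = 0.155/2.231 = 0.0695 μM.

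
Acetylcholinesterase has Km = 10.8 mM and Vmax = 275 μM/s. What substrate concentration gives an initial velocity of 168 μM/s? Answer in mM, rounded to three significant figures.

Rearranging v = Vmax[S]/(Km+[S]) gives [S] = Km·v/(Vmax − v).
[S] = 10.8 × 168 / (275 − 168) = 1814/107.0 = 17.0 mM.

17.0 mM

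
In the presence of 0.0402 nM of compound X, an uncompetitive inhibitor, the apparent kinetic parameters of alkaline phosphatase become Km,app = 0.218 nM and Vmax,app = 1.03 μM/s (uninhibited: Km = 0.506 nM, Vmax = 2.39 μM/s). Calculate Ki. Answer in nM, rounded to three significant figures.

0.0304 nM

Uncompetitive: Vmax,app = Vmax/α (and Km,app = Km/α) with α = 1 + [I]/Ki.
α = Vmax/Vmax,app = 2.39/1.03 = 2.320.
Since α = 1 + [I]/Ki, [I]/Ki = 2.320 − 1 = 1.320 and Ki = 0.0402/1.320 = 0.0304 nM.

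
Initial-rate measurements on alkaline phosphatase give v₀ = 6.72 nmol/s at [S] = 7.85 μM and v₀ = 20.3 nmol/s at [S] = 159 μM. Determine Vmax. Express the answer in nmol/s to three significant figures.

In reciprocal form, 1/v = (Km/Vmax)·(1/[S]) + 1/Vmax. The two points give (1/[S], 1/v) = (0.1274, 0.1488) and (0.006289, 0.04926).
Slope = (0.1488 − 0.04926)/(0.1274 − 0.006289) = 0.8220; intercept = 0.1488 − 0.8220×0.1274 = 0.04409.
Vmax = 1/intercept = 22.7 nmol/s; Km = slope × Vmax = 0.8220 × 22.7 = 18.6 μM.

22.7 nmol/s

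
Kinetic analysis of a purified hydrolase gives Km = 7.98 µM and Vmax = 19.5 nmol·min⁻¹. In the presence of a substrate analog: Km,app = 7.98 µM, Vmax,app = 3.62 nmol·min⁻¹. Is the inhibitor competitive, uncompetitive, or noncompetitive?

Vmax decreases (19.5 → 3.62 nmol·min⁻¹) while Km is unchanged — pure noncompetitive inhibition.

noncompetitive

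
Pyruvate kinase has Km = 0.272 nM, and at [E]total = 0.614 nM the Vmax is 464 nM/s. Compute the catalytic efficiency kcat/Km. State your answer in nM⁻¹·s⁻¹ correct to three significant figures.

2780 nM⁻¹·s⁻¹

kcat = Vmax/[E]total = 464/0.614 = 756 s⁻¹.
kcat/Km = 756/0.272 = 2780 nM⁻¹·s⁻¹.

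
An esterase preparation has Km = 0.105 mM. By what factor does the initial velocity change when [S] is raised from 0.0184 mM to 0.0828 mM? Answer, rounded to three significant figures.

Since Vmax cancels, v₂/v₁ = [S]₂(Km+[S]₁) / [S]₁(Km+[S]₂).
= 0.0828×(0.105+0.0184) / (0.0184×(0.105+0.0828)) = 0.01022/0.003456 = 2.96.

2.96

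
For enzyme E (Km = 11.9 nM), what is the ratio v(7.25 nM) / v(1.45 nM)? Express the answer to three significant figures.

3.49

Since Vmax cancels, v₂/v₁ = [S]₂(Km+[S]₁) / [S]₁(Km+[S]₂).
= 7.25×(11.9+1.45) / (1.45×(11.9+7.25)) = 96.79/27.77 = 3.49.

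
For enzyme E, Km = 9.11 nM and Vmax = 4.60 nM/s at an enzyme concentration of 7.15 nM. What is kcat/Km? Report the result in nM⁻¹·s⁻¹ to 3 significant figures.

kcat = Vmax/[E]total = 4.60/7.15 = 0.643 s⁻¹.
kcat/Km = 0.643/9.11 = 0.0706 nM⁻¹·s⁻¹.

0.0706 nM⁻¹·s⁻¹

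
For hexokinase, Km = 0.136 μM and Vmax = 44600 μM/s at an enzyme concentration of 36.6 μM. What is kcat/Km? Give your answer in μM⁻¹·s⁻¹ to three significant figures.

kcat = Vmax/[E]total = 44600/36.6 = 1220 s⁻¹.
kcat/Km = 1220/0.136 = 8960 μM⁻¹·s⁻¹.

8960 μM⁻¹·s⁻¹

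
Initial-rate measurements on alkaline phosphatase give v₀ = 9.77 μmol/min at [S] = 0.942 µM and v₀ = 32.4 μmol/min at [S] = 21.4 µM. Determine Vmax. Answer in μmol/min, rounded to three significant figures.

From v = Vmax[S]/(Km+[S]), each point gives Vmax = v(Km+[S])/[S].
Equating: 9.77(Km+0.942)/0.942 = 32.4(Km+21.4)/21.4.
10.37·Km + 9.77 = 1.514·Km + 32.4, so (10.37 − 1.514)·Km = 32.4 − 9.77.
Km = 22.63/8.858 = 2.55 µM; then Vmax = 9.77(2.55+0.942)/0.942 = 36.3 μmol/min.

36.3 μmol/min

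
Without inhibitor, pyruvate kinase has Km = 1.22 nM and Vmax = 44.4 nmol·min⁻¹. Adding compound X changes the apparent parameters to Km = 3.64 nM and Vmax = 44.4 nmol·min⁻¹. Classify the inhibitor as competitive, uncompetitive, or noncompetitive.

competitive

Km increases (1.22 → 3.64 nM) while Vmax is unchanged — the hallmark of competitive inhibition.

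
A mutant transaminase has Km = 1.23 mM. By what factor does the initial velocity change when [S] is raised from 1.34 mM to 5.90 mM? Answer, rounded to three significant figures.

The fractional saturations are [S]/(Km+[S]) = 1.34/2.570 = 0.5214 and 5.90/7.130 = 0.8275.
v₂/v₁ is just their ratio: 0.8275/0.5214 = 1.59.

1.59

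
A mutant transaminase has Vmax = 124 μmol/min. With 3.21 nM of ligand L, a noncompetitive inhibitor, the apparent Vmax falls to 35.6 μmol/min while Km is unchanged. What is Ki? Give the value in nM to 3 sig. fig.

1.29 nM

Noncompetitive: Vmax,app = Vmax/α with α = 1 + [I]/Ki.
α = Vmax/Vmax,app = 124/35.6 = 3.483.
Ki = [I]/(α − 1) = 3.21/2.483 = 1.29 nM.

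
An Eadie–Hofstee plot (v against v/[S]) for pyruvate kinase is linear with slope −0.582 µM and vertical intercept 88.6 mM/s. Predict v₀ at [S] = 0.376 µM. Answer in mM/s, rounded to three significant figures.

In the Eadie–Hofstee form v = Vmax − Km·(v/[S]), the slope is −Km and the intercept is Vmax, so Km = 0.582 µM and Vmax = 88.6 mM/s.
v = 88.6 × 0.376/(0.582 + 0.376) = 34.8 mM/s.

34.8 mM/s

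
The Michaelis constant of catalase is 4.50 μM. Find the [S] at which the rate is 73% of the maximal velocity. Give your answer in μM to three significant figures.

v/Vmax = [S]/(Km+[S]) = 0.73, so [S] = Km·0.73/(1 − 0.73) = 4.50 × 2.704.
[S] = 12.2 μM.

12.2 μM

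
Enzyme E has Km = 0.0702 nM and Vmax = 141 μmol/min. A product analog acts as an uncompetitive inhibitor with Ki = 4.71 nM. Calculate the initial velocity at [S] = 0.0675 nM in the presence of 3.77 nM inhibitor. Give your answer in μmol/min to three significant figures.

With α = 1 + [I]/Ki = 1 + 3.77/4.71 = 1.800, the uncompetitive rate law is v = (Vmax/α)·[S] / (Km/α + [S]).
v = (141/1.800)×0.0675 / (0.0702/1.800 + 0.0675) = 5.286/0.1065 = 49.6 μmol/min.

49.6 μmol/min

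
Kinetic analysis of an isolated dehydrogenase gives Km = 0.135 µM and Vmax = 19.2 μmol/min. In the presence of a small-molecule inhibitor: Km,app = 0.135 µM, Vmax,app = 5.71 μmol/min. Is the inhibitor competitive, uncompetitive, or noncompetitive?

noncompetitive

Vmax decreases (19.2 → 5.71 μmol/min) while Km is unchanged — pure noncompetitive inhibition.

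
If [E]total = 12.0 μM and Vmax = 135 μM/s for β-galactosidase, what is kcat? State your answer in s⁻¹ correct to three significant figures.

kcat = Vmax/[E]total = 135 μM/s / 12.0 μM = 11.2 s⁻¹.

11.2 s⁻¹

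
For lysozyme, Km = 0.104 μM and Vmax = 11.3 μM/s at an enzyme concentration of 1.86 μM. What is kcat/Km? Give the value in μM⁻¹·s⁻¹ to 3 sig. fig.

58.4 μM⁻¹·s⁻¹

kcat = Vmax/[E]total = 11.3/1.86 = 6.08 s⁻¹.
kcat/Km = 6.08/0.104 = 58.4 μM⁻¹·s⁻¹.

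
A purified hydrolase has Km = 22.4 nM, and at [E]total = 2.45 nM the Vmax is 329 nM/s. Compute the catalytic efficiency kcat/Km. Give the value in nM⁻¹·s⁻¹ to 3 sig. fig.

5.99 nM⁻¹·s⁻¹

kcat = Vmax/[E]total = 329/2.45 = 134 s⁻¹.
kcat/Km = 134/22.4 = 5.99 nM⁻¹·s⁻¹.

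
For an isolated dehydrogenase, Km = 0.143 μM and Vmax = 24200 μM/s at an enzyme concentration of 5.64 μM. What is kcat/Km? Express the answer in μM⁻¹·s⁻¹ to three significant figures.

30000 μM⁻¹·s⁻¹

kcat = Vmax/[E]total = 24200/5.64 = 4290 s⁻¹.
kcat/Km = 4290/0.143 = 30000 μM⁻¹·s⁻¹.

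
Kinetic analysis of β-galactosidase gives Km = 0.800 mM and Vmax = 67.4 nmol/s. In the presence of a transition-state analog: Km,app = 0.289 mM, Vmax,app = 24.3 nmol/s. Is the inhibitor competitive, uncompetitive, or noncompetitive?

Both Km and Vmax decrease by the same factor (~2.77-fold) — characteristic of uncompetitive inhibition.

uncompetitive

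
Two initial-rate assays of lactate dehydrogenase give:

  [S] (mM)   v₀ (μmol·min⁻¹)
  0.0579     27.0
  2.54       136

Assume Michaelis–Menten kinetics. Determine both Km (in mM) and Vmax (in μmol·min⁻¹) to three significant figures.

Km = 0.264 mM; Vmax = 150 μmol·min⁻¹

In reciprocal form, 1/v = (Km/Vmax)·(1/[S]) + 1/Vmax. The two points give (1/[S], 1/v) = (17.27, 0.03704) and (0.3937, 0.007353).
Slope = (0.03704 − 0.007353)/(17.27 − 0.3937) = 0.001759; intercept = 0.03704 − 0.001759×17.27 = 0.006660.
Vmax = 1/intercept = 150 μmol·min⁻¹; Km = slope × Vmax = 0.001759 × 150 = 0.264 mM.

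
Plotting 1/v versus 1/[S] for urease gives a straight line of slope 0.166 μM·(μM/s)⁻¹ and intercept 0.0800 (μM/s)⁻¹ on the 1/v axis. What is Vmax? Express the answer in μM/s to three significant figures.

The y-intercept of a Lineweaver–Burk plot equals 1/Vmax, so Vmax = 1/0.0800 = 12.5 μM/s.

12.5 μM/s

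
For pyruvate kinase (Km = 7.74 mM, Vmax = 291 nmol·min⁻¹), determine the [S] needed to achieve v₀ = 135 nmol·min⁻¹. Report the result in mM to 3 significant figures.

Rearranging v = Vmax[S]/(Km+[S]) gives [S] = Km·v/(Vmax − v).
[S] = 7.74 × 135 / (291 − 135) = 1045/156.0 = 6.70 mM.

6.70 mM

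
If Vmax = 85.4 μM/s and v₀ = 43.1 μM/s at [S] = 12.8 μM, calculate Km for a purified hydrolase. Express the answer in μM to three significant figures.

12.6 μM

v/Vmax = 43.1/85.4 = 0.5047 = [S]/(Km+[S]).
So Km + [S] = [S]/0.5047 = 25.36 μM, giving Km = 25.36 − 12.8 = 12.6 μM.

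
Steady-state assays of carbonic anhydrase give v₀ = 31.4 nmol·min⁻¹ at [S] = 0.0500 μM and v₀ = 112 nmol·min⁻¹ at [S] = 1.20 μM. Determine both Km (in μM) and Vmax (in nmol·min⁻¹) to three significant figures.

From v = Vmax[S]/(Km+[S]), each point gives Vmax = v(Km+[S])/[S].
Equating: 31.4(Km+0.0500)/0.0500 = 112(Km+1.20)/1.20.
628.0·Km + 31.4 = 93.33·Km + 112, so (628.0 − 93.33)·Km = 112 − 31.4.
Km = 80.60/534.7 = 0.151 μM; then Vmax = 31.4(0.151+0.0500)/0.0500 = 126 nmol·min⁻¹.

Km = 0.151 μM; Vmax = 126 nmol·min⁻¹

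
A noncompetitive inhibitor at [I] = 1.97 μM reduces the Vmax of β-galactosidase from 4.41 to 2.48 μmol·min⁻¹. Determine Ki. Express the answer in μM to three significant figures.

2.53 μM

Noncompetitive: Vmax,app = Vmax/α with α = 1 + [I]/Ki.
α = Vmax/Vmax,app = 4.41/2.48 = 1.778.
Since α = 1 + [I]/Ki, [I]/Ki = 1.778 − 1 = 0.7782 and Ki = 1.97/0.7782 = 2.53 μM.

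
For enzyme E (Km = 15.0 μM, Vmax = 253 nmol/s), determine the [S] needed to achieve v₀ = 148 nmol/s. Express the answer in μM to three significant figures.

The required fractional saturation is v/Vmax = 148/253 = 0.5850.
Then [S]/(Km+[S]) = 0.5850 ⇒ [S] = 15.0 × 0.5850/(1 − 0.5850) = 21.1 μM.

21.1 μM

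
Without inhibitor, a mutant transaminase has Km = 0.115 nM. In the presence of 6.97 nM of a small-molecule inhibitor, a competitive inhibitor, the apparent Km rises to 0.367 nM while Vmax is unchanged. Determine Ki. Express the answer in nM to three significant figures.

Competitive: Km,app = α·Km with α = 1 + [I]/Ki.
α = Km,app/Km = 0.367/0.115 = 3.191.
Since α = 1 + [I]/Ki, [I]/Ki = 3.191 − 1 = 2.191 and Ki = 6.97/2.191 = 3.18 nM.

3.18 nM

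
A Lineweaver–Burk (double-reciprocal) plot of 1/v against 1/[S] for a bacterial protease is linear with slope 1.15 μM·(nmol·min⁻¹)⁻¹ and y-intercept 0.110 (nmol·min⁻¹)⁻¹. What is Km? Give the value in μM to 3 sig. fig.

y-intercept = 1/Vmax ⇒ Vmax = 9.09 nmol·min⁻¹; slope = Km/Vmax ⇒ Km = slope × Vmax.
Km = 1.15 × 9.09 = 10.5 μM.

10.5 μM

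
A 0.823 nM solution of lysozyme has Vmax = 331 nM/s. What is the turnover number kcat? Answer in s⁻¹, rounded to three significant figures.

kcat = Vmax/[E]total = 331 nM/s / 0.823 nM = 402 s⁻¹.

402 s⁻¹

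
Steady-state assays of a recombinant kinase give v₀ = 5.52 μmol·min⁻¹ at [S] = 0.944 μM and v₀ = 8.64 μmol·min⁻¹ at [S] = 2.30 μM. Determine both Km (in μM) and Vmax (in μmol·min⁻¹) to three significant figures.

From v = Vmax[S]/(Km+[S]), each point gives Vmax = v(Km+[S])/[S].
Equating: 5.52(Km+0.944)/0.944 = 8.64(Km+2.30)/2.30.
5.847·Km + 5.52 = 3.757·Km + 8.64, so (5.847 − 3.757)·Km = 8.64 − 5.52.
Km = 3.120/2.091 = 1.49 μM; then Vmax = 5.52(1.49+0.944)/0.944 = 14.2 μmol·min⁻¹.

Km = 1.49 μM; Vmax = 14.2 μmol·min⁻¹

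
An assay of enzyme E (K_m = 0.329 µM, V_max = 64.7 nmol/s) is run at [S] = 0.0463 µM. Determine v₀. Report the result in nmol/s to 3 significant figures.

7.98 nmol/s

v = Vmax·[S]/(Km + [S]) = 64.7 × 0.0463 / (0.329 + 0.0463)
  = 2.996 / 0.3753 = 7.98 nmol/s.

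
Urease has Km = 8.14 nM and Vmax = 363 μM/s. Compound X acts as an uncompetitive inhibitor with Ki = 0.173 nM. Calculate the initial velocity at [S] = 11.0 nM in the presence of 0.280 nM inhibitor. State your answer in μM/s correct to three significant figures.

α = 1 + [I]/Ki = 1 + 0.280/0.173 = 2.618.
For an uncompetitive inhibitor, both parameters are divided by α, giving Vmax/α and Km/α: Km,app = 3.11 nM, Vmax,app = 139 μM/s.
v = Vmax,app·[S]/(Km,app + [S]) = 139 × 11.0/(3.11 + 11.0) = 108 μM/s.

108 μM/s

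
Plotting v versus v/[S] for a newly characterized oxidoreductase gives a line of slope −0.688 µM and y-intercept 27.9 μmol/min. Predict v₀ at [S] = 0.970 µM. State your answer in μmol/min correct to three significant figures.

16.3 μmol/min

In the Eadie–Hofstee form v = Vmax − Km·(v/[S]), the slope is −Km and the intercept is Vmax, so Km = 0.688 µM and Vmax = 27.9 μmol/min.
v = 27.9 × 0.970/(0.688 + 0.970) = 16.3 μmol/min.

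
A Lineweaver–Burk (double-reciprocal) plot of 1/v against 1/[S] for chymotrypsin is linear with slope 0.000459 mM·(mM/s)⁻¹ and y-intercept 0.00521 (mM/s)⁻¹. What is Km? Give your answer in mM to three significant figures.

0.0881 mM

y-intercept = 1/Vmax ⇒ Vmax = 192 mM/s; slope = Km/Vmax ⇒ Km = slope × Vmax.
Km = 0.000459 × 192 = 0.0881 mM.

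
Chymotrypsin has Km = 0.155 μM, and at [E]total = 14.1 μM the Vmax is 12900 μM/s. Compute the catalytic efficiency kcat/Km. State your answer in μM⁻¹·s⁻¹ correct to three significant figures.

kcat = Vmax/[E]total = 12900/14.1 = 915 s⁻¹.
kcat/Km = 915/0.155 = 5900 μM⁻¹·s⁻¹.

5900 μM⁻¹·s⁻¹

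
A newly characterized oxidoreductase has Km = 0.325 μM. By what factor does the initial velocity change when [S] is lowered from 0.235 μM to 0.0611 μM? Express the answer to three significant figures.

0.377

The fractional saturations are [S]/(Km+[S]) = 0.235/0.5600 = 0.4196 and 0.0611/0.3861 = 0.1582.
v₂/v₁ is just their ratio: 0.1582/0.4196 = 0.377.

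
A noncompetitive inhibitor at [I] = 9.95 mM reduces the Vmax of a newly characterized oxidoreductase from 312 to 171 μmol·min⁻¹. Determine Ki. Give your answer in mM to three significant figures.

Noncompetitive: Vmax,app = Vmax/α with α = 1 + [I]/Ki.
α = Vmax/Vmax,app = 312/171 = 1.825.
Since α = 1 + [I]/Ki, [I]/Ki = 1.825 − 1 = 0.8246 and Ki = 9.95/0.8246 = 12.1 mM.

12.1 mM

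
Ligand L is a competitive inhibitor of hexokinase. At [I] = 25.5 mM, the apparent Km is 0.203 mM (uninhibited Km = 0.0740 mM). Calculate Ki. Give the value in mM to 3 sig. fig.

14.6 mM

Competitive: Km,app = α·Km with α = 1 + [I]/Ki.
α = Km,app/Km = 0.203/0.0740 = 2.743.
Ki = [I]/(α − 1) = 25.5/1.743 = 14.6 mM.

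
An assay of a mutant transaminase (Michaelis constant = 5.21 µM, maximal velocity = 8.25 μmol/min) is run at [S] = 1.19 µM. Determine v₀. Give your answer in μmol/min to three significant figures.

1.53 μmol/min

v = Vmax·[S]/(Km + [S]) = 8.25 × 1.19 / (5.21 + 1.19)
  = 9.817 / 6.400 = 1.53 μmol/min.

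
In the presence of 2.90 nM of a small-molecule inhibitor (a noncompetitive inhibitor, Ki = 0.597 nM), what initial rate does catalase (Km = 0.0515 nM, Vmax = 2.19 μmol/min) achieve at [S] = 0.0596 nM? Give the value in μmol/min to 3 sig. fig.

α = 1 + [I]/Ki = 1 + 2.90/0.597 = 5.858.
For a noncompetitive inhibitor, Vmax is reduced to Vmax/α while Km is unchanged: Km,app = 0.0515 nM, Vmax,app = 0.374 μmol/min.
v = Vmax,app·[S]/(Km,app + [S]) = 0.374 × 0.0596/(0.0515 + 0.0596) = 0.201 μmol/min.

0.201 μmol/min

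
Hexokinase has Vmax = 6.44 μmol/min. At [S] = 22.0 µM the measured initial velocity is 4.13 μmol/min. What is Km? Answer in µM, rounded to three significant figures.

12.3 µM

From v = Vmax[S]/(Km+[S]), Km = [S](Vmax − v)/v.
Km = 22.0 × (6.44 − 4.13) / 4.13 = 50.82/4.13 = 12.3 µM.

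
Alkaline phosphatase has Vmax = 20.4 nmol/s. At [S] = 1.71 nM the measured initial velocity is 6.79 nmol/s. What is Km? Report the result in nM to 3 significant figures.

3.43 nM

From v = Vmax[S]/(Km+[S]), Km = [S](Vmax − v)/v.
Km = 1.71 × (20.4 − 6.79) / 6.79 = 23.27/6.79 = 3.43 nM.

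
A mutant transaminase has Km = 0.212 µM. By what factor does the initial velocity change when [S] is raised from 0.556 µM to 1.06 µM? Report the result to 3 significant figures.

1.15

The fractional saturations are [S]/(Km+[S]) = 0.556/0.7680 = 0.7240 and 1.06/1.272 = 0.8333.
v₂/v₁ is just their ratio: 0.8333/0.7240 = 1.15.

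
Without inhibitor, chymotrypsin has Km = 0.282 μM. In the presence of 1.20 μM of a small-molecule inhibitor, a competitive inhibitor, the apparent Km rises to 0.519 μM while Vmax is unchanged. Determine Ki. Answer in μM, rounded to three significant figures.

Competitive: Km,app = α·Km with α = 1 + [I]/Ki.
α = Km,app/Km = 0.519/0.282 = 1.840.
Ki = [I]/(α − 1) = 1.20/0.8404 = 1.43 μM.

1.43 μM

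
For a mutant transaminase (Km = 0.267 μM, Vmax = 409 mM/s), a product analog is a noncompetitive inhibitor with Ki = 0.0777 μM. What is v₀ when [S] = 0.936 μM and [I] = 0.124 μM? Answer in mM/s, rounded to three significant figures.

With α = 1 + [I]/Ki = 1 + 0.124/0.0777 = 2.596, the noncompetitive rate law is v = (Vmax/α)·[S] / (Km + [S]).
v = (409/2.596)×0.936 / (0.267 + 0.936) = 147.5/1.203 = 123 mM/s.

123 mM/s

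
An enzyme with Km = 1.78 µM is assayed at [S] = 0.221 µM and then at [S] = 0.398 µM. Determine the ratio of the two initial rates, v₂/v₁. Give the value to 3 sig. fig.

1.65

The fractional saturations are [S]/(Km+[S]) = 0.221/2.001 = 0.1104 and 0.398/2.178 = 0.1827.
v₂/v₁ is just their ratio: 0.1827/0.1104 = 1.65.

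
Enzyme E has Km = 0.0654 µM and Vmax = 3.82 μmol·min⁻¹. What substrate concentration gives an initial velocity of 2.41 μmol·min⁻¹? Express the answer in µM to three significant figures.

0.112 µM

Rearranging v = Vmax[S]/(Km+[S]) gives [S] = Km·v/(Vmax − v).
[S] = 0.0654 × 2.41 / (3.82 − 2.41) = 0.1576/1.410 = 0.112 µM.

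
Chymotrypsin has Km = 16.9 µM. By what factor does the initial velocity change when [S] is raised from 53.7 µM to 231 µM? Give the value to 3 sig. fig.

Since Vmax cancels, v₂/v₁ = [S]₂(Km+[S]₁) / [S]₁(Km+[S]₂).
= 231×(16.9+53.7) / (53.7×(16.9+231)) = 16310/13310 = 1.23.

1.23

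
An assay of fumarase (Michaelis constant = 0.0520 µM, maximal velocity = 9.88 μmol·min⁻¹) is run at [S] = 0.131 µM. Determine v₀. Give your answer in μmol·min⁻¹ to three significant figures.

7.07 μmol·min⁻¹

v = Vmax·[S]/(Km + [S]) = 9.88 × 0.131 / (0.0520 + 0.131)
  = 1.294 / 0.1830 = 7.07 μmol·min⁻¹.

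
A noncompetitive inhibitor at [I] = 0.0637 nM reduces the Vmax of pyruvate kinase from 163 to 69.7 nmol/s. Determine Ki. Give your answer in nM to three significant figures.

0.0476 nM

Noncompetitive: Vmax,app = Vmax/α with α = 1 + [I]/Ki.
α = Vmax/Vmax,app = 163/69.7 = 2.339.
Ki = [I]/(α − 1) = 0.0637/1.339 = 0.0476 nM.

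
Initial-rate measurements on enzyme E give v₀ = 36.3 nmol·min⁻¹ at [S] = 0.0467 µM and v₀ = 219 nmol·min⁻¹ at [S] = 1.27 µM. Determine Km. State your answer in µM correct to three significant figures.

In reciprocal form, 1/v = (Km/Vmax)·(1/[S]) + 1/Vmax. The two points give (1/[S], 1/v) = (21.41, 0.02755) and (0.7874, 0.004566).
Slope = (0.02755 − 0.004566)/(21.41 − 0.7874) = 0.001114; intercept = 0.02755 − 0.001114×21.41 = 0.003689.
Vmax = 1/intercept = 271 nmol·min⁻¹; Km = slope × Vmax = 0.001114 × 271 = 0.302 µM.

0.302 µM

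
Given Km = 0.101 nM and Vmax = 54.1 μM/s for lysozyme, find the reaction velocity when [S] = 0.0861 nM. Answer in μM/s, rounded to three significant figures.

24.9 μM/s

v = Vmax·[S]/(Km + [S]) = 54.1 × 0.0861 / (0.101 + 0.0861)
  = 4.658 / 0.1871 = 24.9 μM/s.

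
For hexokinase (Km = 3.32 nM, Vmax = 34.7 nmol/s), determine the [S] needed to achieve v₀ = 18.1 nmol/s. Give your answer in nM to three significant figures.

The required fractional saturation is v/Vmax = 18.1/34.7 = 0.5216.
Then [S]/(Km+[S]) = 0.5216 ⇒ [S] = 3.32 × 0.5216/(1 − 0.5216) = 3.62 nM.

3.62 nM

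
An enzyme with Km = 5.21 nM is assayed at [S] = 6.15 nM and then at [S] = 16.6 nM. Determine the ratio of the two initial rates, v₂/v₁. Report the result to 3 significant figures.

1.41

Since Vmax cancels, v₂/v₁ = [S]₂(Km+[S]₁) / [S]₁(Km+[S]₂).
= 16.6×(5.21+6.15) / (6.15×(5.21+16.6)) = 188.6/134.1 = 1.41.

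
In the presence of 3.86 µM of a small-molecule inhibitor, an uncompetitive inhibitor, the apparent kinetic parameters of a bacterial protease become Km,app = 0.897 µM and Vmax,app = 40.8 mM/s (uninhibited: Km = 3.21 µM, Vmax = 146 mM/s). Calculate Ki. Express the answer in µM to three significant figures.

1.50 µM

Uncompetitive: Vmax,app = Vmax/α (and Km,app = Km/α) with α = 1 + [I]/Ki.
α = Vmax/Vmax,app = 146/40.8 = 3.578.
Since α = 1 + [I]/Ki, [I]/Ki = 3.578 − 1 = 2.578 and Ki = 3.86/2.578 = 1.50 µM.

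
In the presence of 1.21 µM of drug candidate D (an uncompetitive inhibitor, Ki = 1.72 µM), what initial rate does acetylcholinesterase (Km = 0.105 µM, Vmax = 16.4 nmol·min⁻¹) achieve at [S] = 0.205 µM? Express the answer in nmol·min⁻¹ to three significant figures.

With α = 1 + [I]/Ki = 1 + 1.21/1.72 = 1.703, the uncompetitive rate law is v = (Vmax/α)·[S] / (Km/α + [S]).
v = (16.4/1.703)×0.205 / (0.105/1.703 + 0.205) = 1.974/0.2666 = 7.40 nmol·min⁻¹.

7.40 nmol·min⁻¹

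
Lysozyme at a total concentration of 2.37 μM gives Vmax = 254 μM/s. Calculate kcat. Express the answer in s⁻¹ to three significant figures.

107 s⁻¹

kcat = Vmax/[E]total = 254 μM/s / 2.37 μM = 107 s⁻¹.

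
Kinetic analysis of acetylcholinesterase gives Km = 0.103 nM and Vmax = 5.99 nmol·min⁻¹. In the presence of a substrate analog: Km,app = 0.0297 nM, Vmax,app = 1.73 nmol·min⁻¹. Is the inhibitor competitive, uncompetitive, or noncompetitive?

uncompetitive

Both Km and Vmax decrease by the same factor (~3.47-fold) — characteristic of uncompetitive inhibition.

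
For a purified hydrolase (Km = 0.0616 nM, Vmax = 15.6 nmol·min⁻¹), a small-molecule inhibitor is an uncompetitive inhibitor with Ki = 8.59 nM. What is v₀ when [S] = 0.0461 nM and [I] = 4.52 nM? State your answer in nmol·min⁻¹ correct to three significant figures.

With α = 1 + [I]/Ki = 1 + 4.52/8.59 = 1.526, the uncompetitive rate law is v = (Vmax/α)·[S] / (Km/α + [S]).
v = (15.6/1.526)×0.0461 / (0.0616/1.526 + 0.0461) = 0.4712/0.08646 = 5.45 nmol·min⁻¹.

5.45 nmol·min⁻¹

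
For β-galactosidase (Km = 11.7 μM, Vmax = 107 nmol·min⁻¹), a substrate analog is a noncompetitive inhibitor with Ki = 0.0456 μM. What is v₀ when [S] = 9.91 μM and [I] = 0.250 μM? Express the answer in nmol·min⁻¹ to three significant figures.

7.57 nmol·min⁻¹

α = 1 + [I]/Ki = 1 + 0.250/0.0456 = 6.482.
For a noncompetitive inhibitor, Vmax is reduced to Vmax/α while Km is unchanged: Km,app = 11.7 μM, Vmax,app = 16.5 nmol·min⁻¹.
v = Vmax,app·[S]/(Km,app + [S]) = 16.5 × 9.91/(11.7 + 9.91) = 7.57 nmol·min⁻¹.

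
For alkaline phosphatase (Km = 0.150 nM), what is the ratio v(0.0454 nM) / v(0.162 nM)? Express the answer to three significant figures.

Since Vmax cancels, v₂/v₁ = [S]₂(Km+[S]₁) / [S]₁(Km+[S]₂).
= 0.0454×(0.150+0.162) / (0.162×(0.150+0.0454)) = 0.01416/0.03165 = 0.447.

0.447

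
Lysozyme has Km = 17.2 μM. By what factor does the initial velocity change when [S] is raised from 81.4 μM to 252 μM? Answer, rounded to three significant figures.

1.13

Since Vmax cancels, v₂/v₁ = [S]₂(Km+[S]₁) / [S]₁(Km+[S]₂).
= 252×(17.2+81.4) / (81.4×(17.2+252)) = 24850/21910 = 1.13.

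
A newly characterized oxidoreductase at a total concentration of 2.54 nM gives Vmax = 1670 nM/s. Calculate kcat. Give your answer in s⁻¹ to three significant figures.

kcat = Vmax/[E]total = 1670 nM/s / 2.54 nM = 657 s⁻¹.

657 s⁻¹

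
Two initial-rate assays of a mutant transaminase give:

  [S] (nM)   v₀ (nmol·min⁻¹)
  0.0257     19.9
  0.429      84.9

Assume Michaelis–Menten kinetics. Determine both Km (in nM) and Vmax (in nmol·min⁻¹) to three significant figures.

From v = Vmax[S]/(Km+[S]), each point gives Vmax = v(Km+[S])/[S].
Equating: 19.9(Km+0.0257)/0.0257 = 84.9(Km+0.429)/0.429.
774.3·Km + 19.9 = 197.9·Km + 84.9, so (774.3 − 197.9)·Km = 84.9 − 19.9.
Km = 65.00/576.4 = 0.113 nM; then Vmax = 19.9(0.113+0.0257)/0.0257 = 107 nmol·min⁻¹.

Km = 0.113 nM; Vmax = 107 nmol·min⁻¹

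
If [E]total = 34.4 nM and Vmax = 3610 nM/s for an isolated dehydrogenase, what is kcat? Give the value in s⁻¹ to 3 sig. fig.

kcat = Vmax/[E]total = 3610 nM/s / 34.4 nM = 105 s⁻¹.

105 s⁻¹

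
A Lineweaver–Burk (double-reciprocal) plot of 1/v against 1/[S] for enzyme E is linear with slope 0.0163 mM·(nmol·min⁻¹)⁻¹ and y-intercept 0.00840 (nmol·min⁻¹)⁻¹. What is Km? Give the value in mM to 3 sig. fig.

1.94 mM

y-intercept = 1/Vmax ⇒ Vmax = 119 nmol·min⁻¹; slope = Km/Vmax ⇒ Km = slope × Vmax.
Km = 0.0163 × 119 = 1.94 mM.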